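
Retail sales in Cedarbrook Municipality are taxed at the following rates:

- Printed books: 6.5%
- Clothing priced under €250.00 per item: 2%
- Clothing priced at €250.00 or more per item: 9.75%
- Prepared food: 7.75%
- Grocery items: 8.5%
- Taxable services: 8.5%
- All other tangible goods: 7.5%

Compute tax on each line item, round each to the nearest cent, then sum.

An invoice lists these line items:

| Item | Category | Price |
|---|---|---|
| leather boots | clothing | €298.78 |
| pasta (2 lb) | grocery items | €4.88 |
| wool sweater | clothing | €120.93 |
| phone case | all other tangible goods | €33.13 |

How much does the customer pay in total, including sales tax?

€492.16

Leather boots €298.78: clothing, €250.00 or more → 9.75% → €29.13
Pasta (2 lb) €4.88: grocery items → 8.5% → €0.41
Wool sweater €120.93: clothing, under €250.00 → 2% → €2.42
Phone case €33.13: all other tangible goods → 7.5% → €2.48
Subtotal = €457.72; tax = €34.44; total due = €492.16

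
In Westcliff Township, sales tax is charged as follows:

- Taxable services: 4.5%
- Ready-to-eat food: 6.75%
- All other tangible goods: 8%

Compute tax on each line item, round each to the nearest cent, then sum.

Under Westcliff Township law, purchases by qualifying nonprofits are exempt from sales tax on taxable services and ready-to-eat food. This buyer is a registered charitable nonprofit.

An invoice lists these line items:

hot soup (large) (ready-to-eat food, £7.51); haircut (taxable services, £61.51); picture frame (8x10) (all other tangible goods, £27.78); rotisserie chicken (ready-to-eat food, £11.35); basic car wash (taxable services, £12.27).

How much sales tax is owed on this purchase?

£2.22

Hot soup (large) £7.51: ready-to-eat food, buyer-exempt → 0% → £0.00
Haircut £61.51: taxable services, buyer-exempt → 0% → £0.00
Picture frame (8x10) £27.78: all other tangible goods → 8% → £2.22
Rotisserie chicken £11.35: ready-to-eat food, buyer-exempt → 0% → £0.00
Basic car wash £12.27: taxable services, buyer-exempt → 0% → £0.00
Total tax = £2.22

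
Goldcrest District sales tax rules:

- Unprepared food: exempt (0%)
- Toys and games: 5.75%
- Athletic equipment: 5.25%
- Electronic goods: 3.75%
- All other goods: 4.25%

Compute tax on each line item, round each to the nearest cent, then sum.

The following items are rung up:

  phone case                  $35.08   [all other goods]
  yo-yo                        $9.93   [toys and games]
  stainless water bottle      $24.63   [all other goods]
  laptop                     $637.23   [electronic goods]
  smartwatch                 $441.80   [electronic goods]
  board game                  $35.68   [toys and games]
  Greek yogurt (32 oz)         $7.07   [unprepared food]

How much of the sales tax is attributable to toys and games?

$2.62

Yo-yo $9.93: toys and games → 5.75% → $0.57
Board game $35.68: toys and games → 5.75% → $2.05
Tax on toys and games = $0.57 + $2.05 = $2.62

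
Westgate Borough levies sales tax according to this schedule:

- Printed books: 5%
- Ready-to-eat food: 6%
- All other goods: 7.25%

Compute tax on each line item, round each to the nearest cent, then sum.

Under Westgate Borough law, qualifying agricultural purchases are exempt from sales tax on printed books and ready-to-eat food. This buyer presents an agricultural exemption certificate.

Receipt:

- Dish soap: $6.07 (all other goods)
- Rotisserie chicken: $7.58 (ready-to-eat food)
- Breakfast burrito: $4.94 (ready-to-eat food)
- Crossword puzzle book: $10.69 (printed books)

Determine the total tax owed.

Dish soap $6.07: all other goods → 7.25% → $0.44
Rotisserie chicken $7.58: ready-to-eat food, buyer-exempt → 0% → $0.00
Breakfast burrito $4.94: ready-to-eat food, buyer-exempt → 0% → $0.00
Crossword puzzle book $10.69: printed books, buyer-exempt → 0% → $0.00
Total tax = $0.44

$0.44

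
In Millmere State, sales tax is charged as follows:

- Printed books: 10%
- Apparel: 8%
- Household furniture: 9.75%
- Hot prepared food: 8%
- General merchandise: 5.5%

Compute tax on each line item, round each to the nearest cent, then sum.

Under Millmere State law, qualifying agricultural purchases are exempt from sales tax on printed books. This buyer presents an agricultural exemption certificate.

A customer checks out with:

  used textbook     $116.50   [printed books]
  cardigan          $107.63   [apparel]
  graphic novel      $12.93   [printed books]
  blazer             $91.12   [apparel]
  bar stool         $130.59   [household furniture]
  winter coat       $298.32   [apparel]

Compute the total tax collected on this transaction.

Used textbook $116.50: printed books, buyer-exempt → 0% → $0.00
Cardigan $107.63: apparel → 8% → $8.61
Graphic novel $12.93: printed books, buyer-exempt → 0% → $0.00
Blazer $91.12: apparel → 8% → $7.29
Bar stool $130.59: household furniture → 9.75% → $12.73
Winter coat $298.32: apparel → 8% → $23.87
Total tax = $8.61 + $7.29 + $12.73 + $23.87 = $52.50

$52.50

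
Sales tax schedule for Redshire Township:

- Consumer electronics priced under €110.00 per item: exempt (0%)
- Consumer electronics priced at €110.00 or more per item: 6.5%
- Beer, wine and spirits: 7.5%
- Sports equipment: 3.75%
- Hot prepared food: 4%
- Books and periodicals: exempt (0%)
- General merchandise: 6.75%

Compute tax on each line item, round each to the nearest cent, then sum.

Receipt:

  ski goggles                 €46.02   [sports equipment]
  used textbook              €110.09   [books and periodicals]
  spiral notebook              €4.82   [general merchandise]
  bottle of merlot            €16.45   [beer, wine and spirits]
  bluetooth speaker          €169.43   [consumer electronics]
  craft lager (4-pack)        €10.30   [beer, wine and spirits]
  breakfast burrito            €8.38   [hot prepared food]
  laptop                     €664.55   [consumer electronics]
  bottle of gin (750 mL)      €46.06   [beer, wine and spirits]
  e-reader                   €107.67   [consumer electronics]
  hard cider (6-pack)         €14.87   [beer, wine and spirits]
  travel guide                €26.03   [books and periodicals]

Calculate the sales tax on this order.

€63.18

Ski goggles €46.02: sports equipment → 3.75% → €1.73
Used textbook €110.09: books and periodicals → 0% → €0.00
Spiral notebook €4.82: general merchandise → 6.75% → €0.33
Bottle of merlot €16.45: beer, wine and spirits → 7.5% → €1.23
Bluetooth speaker €169.43: consumer electronics, €110.00 or more → 6.5% → €11.01
Craft lager (4-pack) €10.30: beer, wine and spirits → 7.5% → €0.77
Breakfast burrito €8.38: hot prepared food → 4% → €0.34
Laptop €664.55: consumer electronics, €110.00 or more → 6.5% → €43.20
Bottle of gin (750 mL) €46.06: beer, wine and spirits → 7.5% → €3.45
E-reader €107.67: consumer electronics, under €110.00 → 0% → €0.00
Hard cider (6-pack) €14.87: beer, wine and spirits → 7.5% → €1.12
Travel guide €26.03: books and periodicals → 0% → €0.00
Total tax = €1.73 + €0.33 + €1.23 + €11.01 + €0.77 + €0.34 + €43.20 + €3.45 + €1.12 = €63.18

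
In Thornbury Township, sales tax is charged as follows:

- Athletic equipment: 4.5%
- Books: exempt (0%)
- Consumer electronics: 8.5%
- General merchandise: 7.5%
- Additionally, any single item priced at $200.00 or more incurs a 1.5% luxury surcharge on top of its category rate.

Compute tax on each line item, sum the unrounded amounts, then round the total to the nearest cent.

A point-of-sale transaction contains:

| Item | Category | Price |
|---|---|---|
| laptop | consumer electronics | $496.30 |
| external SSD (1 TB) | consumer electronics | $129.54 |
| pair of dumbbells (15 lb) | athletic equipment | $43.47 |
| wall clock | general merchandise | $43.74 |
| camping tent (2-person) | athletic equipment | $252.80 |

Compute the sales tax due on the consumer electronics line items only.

$60.64

Laptop $496.30: consumer electronics → 8.5% + 1.5% surcharge = 10% → $49.63
External SSD (1 TB) $129.54: consumer electronics → 8.5% → $11.0109
Tax on consumer electronics: unrounded sum = $60.6409 → $60.64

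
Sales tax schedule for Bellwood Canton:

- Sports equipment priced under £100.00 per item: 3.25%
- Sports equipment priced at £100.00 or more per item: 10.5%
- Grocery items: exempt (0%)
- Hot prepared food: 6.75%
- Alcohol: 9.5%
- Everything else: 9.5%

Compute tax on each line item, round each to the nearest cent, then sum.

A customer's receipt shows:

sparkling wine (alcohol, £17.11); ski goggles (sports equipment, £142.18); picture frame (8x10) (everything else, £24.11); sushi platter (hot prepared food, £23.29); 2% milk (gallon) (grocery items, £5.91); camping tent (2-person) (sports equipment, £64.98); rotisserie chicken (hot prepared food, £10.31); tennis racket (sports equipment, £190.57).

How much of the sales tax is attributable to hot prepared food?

£2.27

Sushi platter £23.29: hot prepared food → 6.75% → £1.57
Rotisserie chicken £10.31: hot prepared food → 6.75% → £0.70
Tax on hot prepared food = £1.57 + £0.70 = £2.27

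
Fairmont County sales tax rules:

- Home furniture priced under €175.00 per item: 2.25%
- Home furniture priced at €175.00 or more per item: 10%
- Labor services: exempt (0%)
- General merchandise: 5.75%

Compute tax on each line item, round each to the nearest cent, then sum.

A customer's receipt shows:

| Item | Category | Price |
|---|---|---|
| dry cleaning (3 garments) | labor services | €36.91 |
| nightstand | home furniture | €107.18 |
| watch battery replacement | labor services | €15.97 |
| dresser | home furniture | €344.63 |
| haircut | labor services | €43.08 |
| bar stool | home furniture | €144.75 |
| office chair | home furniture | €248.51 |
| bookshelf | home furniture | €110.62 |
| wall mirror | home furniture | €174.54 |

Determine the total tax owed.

€71.40

Dry cleaning (3 garments) €36.91: labor services → 0% → €0.00
Nightstand €107.18: home furniture, under €175.00 → 2.25% → €2.41
Watch battery replacement €15.97: labor services → 0% → €0.00
Dresser €344.63: home furniture, €175.00 or more → 10% → €34.46
Haircut €43.08: labor services → 0% → €0.00
Bar stool €144.75: home furniture, under €175.00 → 2.25% → €3.26
Office chair €248.51: home furniture, €175.00 or more → 10% → €24.85
Bookshelf €110.62: home furniture, under €175.00 → 2.25% → €2.49
Wall mirror €174.54: home furniture, under €175.00 → 2.25% → €3.93
Total tax = €2.41 + €34.46 + €3.26 + €24.85 + €2.49 + €3.93 = €71.40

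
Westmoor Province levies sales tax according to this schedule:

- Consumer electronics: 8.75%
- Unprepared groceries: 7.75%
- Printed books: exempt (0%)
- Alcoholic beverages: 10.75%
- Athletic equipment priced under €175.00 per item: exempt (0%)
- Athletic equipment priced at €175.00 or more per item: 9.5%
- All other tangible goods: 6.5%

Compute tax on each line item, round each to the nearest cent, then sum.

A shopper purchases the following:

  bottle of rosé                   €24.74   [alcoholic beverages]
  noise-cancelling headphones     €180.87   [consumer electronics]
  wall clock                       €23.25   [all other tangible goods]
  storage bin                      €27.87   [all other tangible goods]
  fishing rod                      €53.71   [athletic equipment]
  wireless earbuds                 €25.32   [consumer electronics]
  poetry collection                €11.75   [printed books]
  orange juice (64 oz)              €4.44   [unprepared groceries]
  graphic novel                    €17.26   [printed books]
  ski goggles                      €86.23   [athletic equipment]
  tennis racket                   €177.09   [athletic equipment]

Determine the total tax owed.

Bottle of rosé €24.74: alcoholic beverages → 10.75% → €2.66
Noise-cancelling headphones €180.87: consumer electronics → 8.75% → €15.83
Wall clock €23.25: all other tangible goods → 6.5% → €1.51
Storage bin €27.87: all other tangible goods → 6.5% → €1.81
Fishing rod €53.71: athletic equipment, under €175.00 → 0% → €0.00
Wireless earbuds €25.32: consumer electronics → 8.75% → €2.22
Poetry collection €11.75: printed books → 0% → €0.00
Orange juice (64 oz) €4.44: unprepared groceries → 7.75% → €0.34
Graphic novel €17.26: printed books → 0% → €0.00
Ski goggles €86.23: athletic equipment, under €175.00 → 0% → €0.00
Tennis racket €177.09: athletic equipment, €175.00 or more → 9.5% → €16.82
Total tax = €2.66 + €15.83 + €1.51 + €1.81 + €2.22 + €0.34 + €16.82 = €41.19

€41.19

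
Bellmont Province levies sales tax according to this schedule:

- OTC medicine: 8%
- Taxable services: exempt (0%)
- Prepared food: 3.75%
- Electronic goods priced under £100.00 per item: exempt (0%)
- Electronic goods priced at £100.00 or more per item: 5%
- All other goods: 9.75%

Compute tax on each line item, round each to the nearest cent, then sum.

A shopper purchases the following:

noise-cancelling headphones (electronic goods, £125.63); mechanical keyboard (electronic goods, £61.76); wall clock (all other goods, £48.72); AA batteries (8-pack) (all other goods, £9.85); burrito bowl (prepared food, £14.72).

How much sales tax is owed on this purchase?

£12.54

Noise-cancelling headphones £125.63: electronic goods, £100.00 or more → 5% → £6.28
Mechanical keyboard £61.76: electronic goods, under £100.00 → 0% → £0.00
Wall clock £48.72: all other goods → 9.75% → £4.75
AA batteries (8-pack) £9.85: all other goods → 9.75% → £0.96
Burrito bowl £14.72: prepared food → 3.75% → £0.55
Total tax = £6.28 + £4.75 + £0.96 + £0.55 = £12.54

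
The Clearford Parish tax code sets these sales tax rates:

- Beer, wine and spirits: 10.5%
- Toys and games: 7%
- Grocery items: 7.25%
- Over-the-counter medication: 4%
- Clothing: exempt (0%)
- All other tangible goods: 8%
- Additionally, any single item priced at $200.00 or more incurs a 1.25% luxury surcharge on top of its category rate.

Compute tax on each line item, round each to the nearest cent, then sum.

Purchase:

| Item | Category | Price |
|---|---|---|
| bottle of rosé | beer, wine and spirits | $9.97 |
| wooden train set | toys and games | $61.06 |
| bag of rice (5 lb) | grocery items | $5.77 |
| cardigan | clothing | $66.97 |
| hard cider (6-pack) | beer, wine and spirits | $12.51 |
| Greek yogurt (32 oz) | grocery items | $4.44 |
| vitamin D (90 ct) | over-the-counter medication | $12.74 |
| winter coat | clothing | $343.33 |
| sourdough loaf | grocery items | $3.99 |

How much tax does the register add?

$12.46

Bottle of rosé $9.97: beer, wine and spirits → 10.5% → $1.05
Wooden train set $61.06: toys and games → 7% → $4.27
Bag of rice (5 lb) $5.77: grocery items → 7.25% → $0.42
Cardigan $66.97: clothing → 0% → $0.00
Hard cider (6-pack) $12.51: beer, wine and spirits → 10.5% → $1.31
Greek yogurt (32 oz) $4.44: grocery items → 7.25% → $0.32
Vitamin D (90 ct) $12.74: over-the-counter medication → 4% → $0.51
Winter coat $343.33: clothing → 0% + 1.25% surcharge = 1.25% → $4.29
Sourdough loaf $3.99: grocery items → 7.25% → $0.29
Total tax = $1.05 + $4.27 + $0.42 + $1.31 + $0.32 + $0.51 + $4.29 + $0.29 = $12.46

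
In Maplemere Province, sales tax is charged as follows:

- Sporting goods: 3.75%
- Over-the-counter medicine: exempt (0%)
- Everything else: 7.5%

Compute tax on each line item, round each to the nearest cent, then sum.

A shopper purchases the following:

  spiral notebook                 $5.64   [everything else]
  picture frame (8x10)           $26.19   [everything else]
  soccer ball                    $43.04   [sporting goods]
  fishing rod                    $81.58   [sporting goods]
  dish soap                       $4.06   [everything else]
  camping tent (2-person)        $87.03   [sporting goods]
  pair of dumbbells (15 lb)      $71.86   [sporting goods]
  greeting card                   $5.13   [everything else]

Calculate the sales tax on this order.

$13.68

Spiral notebook $5.64: everything else → 7.5% → $0.42
Picture frame (8x10) $26.19: everything else → 7.5% → $1.96
Soccer ball $43.04: sporting goods → 3.75% → $1.61
Fishing rod $81.58: sporting goods → 3.75% → $3.06
Dish soap $4.06: everything else → 7.5% → $0.30
Camping tent (2-person) $87.03: sporting goods → 3.75% → $3.26
Pair of dumbbells (15 lb) $71.86: sporting goods → 3.75% → $2.69
Greeting card $5.13: everything else → 7.5% → $0.38
Total tax = $0.42 + $1.96 + $1.61 + $3.06 + $0.30 + $3.26 + $2.69 + $0.38 = $13.68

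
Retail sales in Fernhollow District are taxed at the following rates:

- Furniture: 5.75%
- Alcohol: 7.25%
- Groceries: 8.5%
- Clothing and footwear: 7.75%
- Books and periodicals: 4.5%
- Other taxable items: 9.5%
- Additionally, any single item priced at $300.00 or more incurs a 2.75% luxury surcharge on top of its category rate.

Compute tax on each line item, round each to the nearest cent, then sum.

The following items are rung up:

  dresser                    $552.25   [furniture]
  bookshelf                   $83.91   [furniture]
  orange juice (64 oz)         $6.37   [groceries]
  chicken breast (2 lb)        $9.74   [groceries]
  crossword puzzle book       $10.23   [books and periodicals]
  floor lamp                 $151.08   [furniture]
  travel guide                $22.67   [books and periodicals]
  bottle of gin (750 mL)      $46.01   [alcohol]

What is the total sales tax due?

Dresser $552.25: furniture → 5.75% + 2.75% surcharge = 8.5% → $46.94
Bookshelf $83.91: furniture → 5.75% → $4.82
Orange juice (64 oz) $6.37: groceries → 8.5% → $0.54
Chicken breast (2 lb) $9.74: groceries → 8.5% → $0.83
Crossword puzzle book $10.23: books and periodicals → 4.5% → $0.46
Floor lamp $151.08: furniture → 5.75% → $8.69
Travel guide $22.67: books and periodicals → 4.5% → $1.02
Bottle of gin (750 mL) $46.01: alcohol → 7.25% → $3.34
Total tax = $46.94 + $4.82 + $0.54 + $0.83 + $0.46 + $8.69 + $1.02 + $3.34 = $66.64

$66.64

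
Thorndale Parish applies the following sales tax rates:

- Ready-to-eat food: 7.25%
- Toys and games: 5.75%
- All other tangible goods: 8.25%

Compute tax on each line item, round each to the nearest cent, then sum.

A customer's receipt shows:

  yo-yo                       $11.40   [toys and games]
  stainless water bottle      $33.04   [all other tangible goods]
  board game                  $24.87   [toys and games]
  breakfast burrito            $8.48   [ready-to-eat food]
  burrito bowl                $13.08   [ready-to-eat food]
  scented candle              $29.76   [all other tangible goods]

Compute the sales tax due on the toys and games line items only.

$2.09

Yo-yo $11.40: toys and games → 5.75% → $0.66
Board game $24.87: toys and games → 5.75% → $1.43
Tax on toys and games = $0.66 + $1.43 = $2.09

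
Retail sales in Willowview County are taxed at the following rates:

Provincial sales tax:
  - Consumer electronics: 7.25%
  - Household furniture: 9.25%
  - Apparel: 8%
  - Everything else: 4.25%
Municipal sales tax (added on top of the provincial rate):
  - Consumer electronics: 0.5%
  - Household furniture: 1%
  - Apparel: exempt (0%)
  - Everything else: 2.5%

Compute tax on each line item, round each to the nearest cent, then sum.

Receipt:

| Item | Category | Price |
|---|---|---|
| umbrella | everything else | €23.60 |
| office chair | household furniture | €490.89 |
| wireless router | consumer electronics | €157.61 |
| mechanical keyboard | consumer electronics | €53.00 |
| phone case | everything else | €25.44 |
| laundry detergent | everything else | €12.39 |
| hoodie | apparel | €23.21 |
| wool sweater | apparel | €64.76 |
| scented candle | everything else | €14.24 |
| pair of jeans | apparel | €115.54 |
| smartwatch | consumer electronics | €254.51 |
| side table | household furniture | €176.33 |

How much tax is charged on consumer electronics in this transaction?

Wireless router €157.61: consumer electronics → 7.25% + 0.5% municipal = 7.75% → €12.21
Mechanical keyboard €53.00: consumer electronics → 7.25% + 0.5% municipal = 7.75% → €4.11
Smartwatch €254.51: consumer electronics → 7.25% + 0.5% municipal = 7.75% → €19.72
Tax on consumer electronics = €12.21 + €4.11 + €19.72 = €36.04

€36.04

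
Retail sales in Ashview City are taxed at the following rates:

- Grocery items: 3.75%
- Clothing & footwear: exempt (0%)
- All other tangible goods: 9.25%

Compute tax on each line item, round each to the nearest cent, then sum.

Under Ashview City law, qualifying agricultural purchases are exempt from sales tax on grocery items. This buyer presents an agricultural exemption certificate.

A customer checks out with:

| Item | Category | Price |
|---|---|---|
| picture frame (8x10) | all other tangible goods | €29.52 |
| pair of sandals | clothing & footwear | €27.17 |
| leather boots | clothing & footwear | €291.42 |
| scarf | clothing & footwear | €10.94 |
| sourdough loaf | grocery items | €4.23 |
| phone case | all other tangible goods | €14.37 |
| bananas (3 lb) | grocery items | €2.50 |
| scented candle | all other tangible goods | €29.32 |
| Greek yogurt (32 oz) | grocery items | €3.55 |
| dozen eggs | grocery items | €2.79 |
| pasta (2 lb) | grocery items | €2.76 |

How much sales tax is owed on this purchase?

Picture frame (8x10) €29.52: all other tangible goods → 9.25% → €2.73
Pair of sandals €27.17: clothing & footwear → 0% → €0.00
Leather boots €291.42: clothing & footwear → 0% → €0.00
Scarf €10.94: clothing & footwear → 0% → €0.00
Sourdough loaf €4.23: grocery items, buyer-exempt → 0% → €0.00
Phone case €14.37: all other tangible goods → 9.25% → €1.33
Bananas (3 lb) €2.50: grocery items, buyer-exempt → 0% → €0.00
Scented candle €29.32: all other tangible goods → 9.25% → €2.71
Greek yogurt (32 oz) €3.55: grocery items, buyer-exempt → 0% → €0.00
Dozen eggs €2.79: grocery items, buyer-exempt → 0% → €0.00
Pasta (2 lb) €2.76: grocery items, buyer-exempt → 0% → €0.00
Total tax = €2.73 + €1.33 + €2.71 = €6.77

€6.77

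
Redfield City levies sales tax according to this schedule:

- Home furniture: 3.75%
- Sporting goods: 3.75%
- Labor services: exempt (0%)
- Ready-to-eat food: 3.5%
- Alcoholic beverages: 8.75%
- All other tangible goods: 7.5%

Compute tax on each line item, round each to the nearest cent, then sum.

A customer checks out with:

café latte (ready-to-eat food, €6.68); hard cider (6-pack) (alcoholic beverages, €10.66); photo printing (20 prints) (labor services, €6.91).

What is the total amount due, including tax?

Café latte €6.68: ready-to-eat food → 3.5% → €0.23
Hard cider (6-pack) €10.66: alcoholic beverages → 8.75% → €0.93
Photo printing (20 prints) €6.91: labor services → 0% → €0.00
Subtotal = €24.25; tax = €1.16; total due = €25.41

€25.41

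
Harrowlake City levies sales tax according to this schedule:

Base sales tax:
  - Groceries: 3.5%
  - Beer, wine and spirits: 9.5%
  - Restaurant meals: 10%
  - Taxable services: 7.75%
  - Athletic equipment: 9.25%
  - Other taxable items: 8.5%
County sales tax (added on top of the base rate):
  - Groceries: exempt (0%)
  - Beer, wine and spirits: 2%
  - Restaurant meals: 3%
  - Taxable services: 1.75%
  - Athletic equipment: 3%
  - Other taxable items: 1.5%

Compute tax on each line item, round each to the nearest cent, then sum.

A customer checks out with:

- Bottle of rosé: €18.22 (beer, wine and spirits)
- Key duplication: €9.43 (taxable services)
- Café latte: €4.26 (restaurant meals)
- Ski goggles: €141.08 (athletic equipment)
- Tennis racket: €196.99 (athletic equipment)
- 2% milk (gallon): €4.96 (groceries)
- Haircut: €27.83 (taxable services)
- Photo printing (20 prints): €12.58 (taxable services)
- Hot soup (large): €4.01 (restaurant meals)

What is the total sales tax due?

€49.49

Bottle of rosé €18.22: beer, wine and spirits → 9.5% + 2% county = 11.5% → €2.10
Key duplication €9.43: taxable services → 7.75% + 1.75% county = 9.5% → €0.90
Café latte €4.26: restaurant meals → 10% + 3% county = 13% → €0.55
Ski goggles €141.08: athletic equipment → 9.25% + 3% county = 12.25% → €17.28
Tennis racket €196.99: athletic equipment → 9.25% + 3% county = 12.25% → €24.13
2% milk (gallon) €4.96: groceries → 3.5% + 0% county = 3.5% → €0.17
Haircut €27.83: taxable services → 7.75% + 1.75% county = 9.5% → €2.64
Photo printing (20 prints) €12.58: taxable services → 7.75% + 1.75% county = 9.5% → €1.20
Hot soup (large) €4.01: restaurant meals → 10% + 3% county = 13% → €0.52
Total tax = €2.10 + €0.90 + €0.55 + €17.28 + €24.13 + €0.17 + €2.64 + €1.20 + €0.52 = €49.49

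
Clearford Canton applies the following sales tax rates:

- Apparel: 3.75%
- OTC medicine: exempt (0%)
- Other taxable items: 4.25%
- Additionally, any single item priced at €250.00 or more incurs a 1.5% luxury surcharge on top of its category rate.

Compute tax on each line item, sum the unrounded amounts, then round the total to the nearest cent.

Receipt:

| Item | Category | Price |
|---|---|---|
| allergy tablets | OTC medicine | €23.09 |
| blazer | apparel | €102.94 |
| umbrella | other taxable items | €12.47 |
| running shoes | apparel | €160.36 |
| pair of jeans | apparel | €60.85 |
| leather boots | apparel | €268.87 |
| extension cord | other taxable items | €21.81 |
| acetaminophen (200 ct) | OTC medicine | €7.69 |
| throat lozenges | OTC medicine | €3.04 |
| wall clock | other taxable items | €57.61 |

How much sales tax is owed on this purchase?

€30.18

Allergy tablets €23.09: OTC medicine → 0% → €0.00
Blazer €102.94: apparel → 3.75% → €3.86025
Umbrella €12.47: other taxable items → 4.25% → €0.529975
Running shoes €160.36: apparel → 3.75% → €6.0135
Pair of jeans €60.85: apparel → 3.75% → €2.281875
Leather boots €268.87: apparel → 3.75% + 1.5% surcharge = 5.25% → €14.115675
Extension cord €21.81: other taxable items → 4.25% → €0.926925
Acetaminophen (200 ct) €7.69: OTC medicine → 0% → €0.00
Throat lozenges €3.04: OTC medicine → 0% → €0.00
Wall clock €57.61: other taxable items → 4.25% → €2.448425
Unrounded tax sum = €30.176625 → €30.18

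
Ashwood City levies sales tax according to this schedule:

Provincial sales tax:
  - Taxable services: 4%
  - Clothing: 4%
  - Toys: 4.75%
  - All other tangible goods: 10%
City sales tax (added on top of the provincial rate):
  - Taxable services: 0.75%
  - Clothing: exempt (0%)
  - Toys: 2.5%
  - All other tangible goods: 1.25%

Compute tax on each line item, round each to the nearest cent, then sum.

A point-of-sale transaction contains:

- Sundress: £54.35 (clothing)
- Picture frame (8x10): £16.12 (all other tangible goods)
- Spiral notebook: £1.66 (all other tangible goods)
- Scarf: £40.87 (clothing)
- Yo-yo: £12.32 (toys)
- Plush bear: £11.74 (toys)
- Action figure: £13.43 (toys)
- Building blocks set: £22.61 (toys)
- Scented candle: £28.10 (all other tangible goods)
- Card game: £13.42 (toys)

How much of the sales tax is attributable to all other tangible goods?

Picture frame (8x10) £16.12: all other tangible goods → 10% + 1.25% city = 11.25% → £1.81
Spiral notebook £1.66: all other tangible goods → 10% + 1.25% city = 11.25% → £0.19
Scented candle £28.10: all other tangible goods → 10% + 1.25% city = 11.25% → £3.16
Tax on all other tangible goods = £1.81 + £0.19 + £3.16 = £5.16

£5.16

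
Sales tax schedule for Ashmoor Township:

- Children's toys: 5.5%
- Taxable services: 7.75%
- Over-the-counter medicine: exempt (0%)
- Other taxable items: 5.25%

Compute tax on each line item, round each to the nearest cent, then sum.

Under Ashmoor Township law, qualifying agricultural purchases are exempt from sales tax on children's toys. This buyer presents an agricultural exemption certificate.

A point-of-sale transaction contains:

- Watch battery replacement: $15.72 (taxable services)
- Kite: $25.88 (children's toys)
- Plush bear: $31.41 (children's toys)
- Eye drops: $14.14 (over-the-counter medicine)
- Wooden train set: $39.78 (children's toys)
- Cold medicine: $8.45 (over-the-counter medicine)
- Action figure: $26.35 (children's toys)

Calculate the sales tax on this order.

$1.22

Watch battery replacement $15.72: taxable services → 7.75% → $1.22
Kite $25.88: children's toys, buyer-exempt → 0% → $0.00
Plush bear $31.41: children's toys, buyer-exempt → 0% → $0.00
Eye drops $14.14: over-the-counter medicine → 0% → $0.00
Wooden train set $39.78: children's toys, buyer-exempt → 0% → $0.00
Cold medicine $8.45: over-the-counter medicine → 0% → $0.00
Action figure $26.35: children's toys, buyer-exempt → 0% → $0.00
Total tax = $1.22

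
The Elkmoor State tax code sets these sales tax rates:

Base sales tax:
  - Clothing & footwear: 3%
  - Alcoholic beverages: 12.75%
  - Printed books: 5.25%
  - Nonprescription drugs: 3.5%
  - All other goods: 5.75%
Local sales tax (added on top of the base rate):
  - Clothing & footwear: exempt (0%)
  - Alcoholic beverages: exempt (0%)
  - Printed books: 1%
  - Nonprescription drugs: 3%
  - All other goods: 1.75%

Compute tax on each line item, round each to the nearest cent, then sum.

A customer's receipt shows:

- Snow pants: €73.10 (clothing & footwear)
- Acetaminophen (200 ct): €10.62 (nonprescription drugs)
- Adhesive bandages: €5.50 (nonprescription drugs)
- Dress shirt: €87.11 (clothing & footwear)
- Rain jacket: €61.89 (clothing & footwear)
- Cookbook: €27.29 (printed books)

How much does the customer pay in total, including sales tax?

Snow pants €73.10: clothing & footwear → 3% + 0% local = 3% → €2.19
Acetaminophen (200 ct) €10.62: nonprescription drugs → 3.5% + 3% local = 6.5% → €0.69
Adhesive bandages €5.50: nonprescription drugs → 3.5% + 3% local = 6.5% → €0.36
Dress shirt €87.11: clothing & footwear → 3% + 0% local = 3% → €2.61
Rain jacket €61.89: clothing & footwear → 3% + 0% local = 3% → €1.86
Cookbook €27.29: printed books → 5.25% + 1% local = 6.25% → €1.71
Subtotal = €265.51; tax = €9.42; total due = €274.93

€274.93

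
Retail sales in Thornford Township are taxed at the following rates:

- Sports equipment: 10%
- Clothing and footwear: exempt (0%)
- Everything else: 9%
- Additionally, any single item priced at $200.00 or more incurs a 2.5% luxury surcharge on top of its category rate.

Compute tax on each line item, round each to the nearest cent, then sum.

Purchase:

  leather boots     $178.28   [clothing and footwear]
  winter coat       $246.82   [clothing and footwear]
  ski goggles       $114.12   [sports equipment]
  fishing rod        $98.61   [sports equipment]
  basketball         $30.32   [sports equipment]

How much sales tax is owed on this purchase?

$30.47

Leather boots $178.28: clothing and footwear → 0% → $0.00
Winter coat $246.82: clothing and footwear → 0% + 2.5% surcharge = 2.5% → $6.17
Ski goggles $114.12: sports equipment → 10% → $11.41
Fishing rod $98.61: sports equipment → 10% → $9.86
Basketball $30.32: sports equipment → 10% → $3.03
Total tax = $6.17 + $11.41 + $9.86 + $3.03 = $30.47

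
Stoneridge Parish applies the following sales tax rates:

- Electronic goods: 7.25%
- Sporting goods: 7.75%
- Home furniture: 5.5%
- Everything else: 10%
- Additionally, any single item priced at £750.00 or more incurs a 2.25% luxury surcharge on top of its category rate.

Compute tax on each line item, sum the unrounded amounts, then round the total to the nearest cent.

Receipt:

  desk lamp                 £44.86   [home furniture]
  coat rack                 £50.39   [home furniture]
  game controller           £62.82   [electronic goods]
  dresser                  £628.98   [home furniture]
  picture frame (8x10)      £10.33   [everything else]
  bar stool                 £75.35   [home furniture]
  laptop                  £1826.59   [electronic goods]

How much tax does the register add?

Desk lamp £44.86: home furniture → 5.5% → £2.4673
Coat rack £50.39: home furniture → 5.5% → £2.77145
Game controller £62.82: electronic goods → 7.25% → £4.55445
Dresser £628.98: home furniture → 5.5% → £34.5939
Picture frame (8x10) £10.33: everything else → 10% → £1.033
Bar stool £75.35: home furniture → 5.5% → £4.14425
Laptop £1826.59: electronic goods → 7.25% + 2.25% surcharge = 9.5% → £173.52605
Unrounded tax sum = £223.0904 → £223.09

£223.09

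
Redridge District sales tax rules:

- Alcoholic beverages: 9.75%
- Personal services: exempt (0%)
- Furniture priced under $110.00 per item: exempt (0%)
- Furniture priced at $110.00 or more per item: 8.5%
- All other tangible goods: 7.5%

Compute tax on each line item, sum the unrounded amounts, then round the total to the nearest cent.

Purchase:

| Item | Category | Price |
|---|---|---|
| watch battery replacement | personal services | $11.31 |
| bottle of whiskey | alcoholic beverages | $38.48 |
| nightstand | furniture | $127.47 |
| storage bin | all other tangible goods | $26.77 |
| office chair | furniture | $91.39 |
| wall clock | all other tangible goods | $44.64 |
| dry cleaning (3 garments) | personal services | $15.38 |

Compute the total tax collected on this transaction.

$19.94

Watch battery replacement $11.31: personal services → 0% → $0.00
Bottle of whiskey $38.48: alcoholic beverages → 9.75% → $3.7518
Nightstand $127.47: furniture, $110.00 or more → 8.5% → $10.83495
Storage bin $26.77: all other tangible goods → 7.5% → $2.00775
Office chair $91.39: furniture, under $110.00 → 0% → $0.00
Wall clock $44.64: all other tangible goods → 7.5% → $3.348
Dry cleaning (3 garments) $15.38: personal services → 0% → $0.00
Unrounded tax sum = $19.9425 → $19.94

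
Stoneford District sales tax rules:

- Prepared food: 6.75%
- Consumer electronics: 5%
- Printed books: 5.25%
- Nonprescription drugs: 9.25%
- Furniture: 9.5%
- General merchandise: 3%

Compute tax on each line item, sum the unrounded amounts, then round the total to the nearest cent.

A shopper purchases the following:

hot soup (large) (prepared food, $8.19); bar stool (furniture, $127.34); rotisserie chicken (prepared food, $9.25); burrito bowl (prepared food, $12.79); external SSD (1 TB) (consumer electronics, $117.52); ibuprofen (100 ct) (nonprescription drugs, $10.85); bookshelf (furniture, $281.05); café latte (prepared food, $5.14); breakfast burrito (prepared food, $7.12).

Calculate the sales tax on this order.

Hot soup (large) $8.19: prepared food → 6.75% → $0.552825
Bar stool $127.34: furniture → 9.5% → $12.0973
Rotisserie chicken $9.25: prepared food → 6.75% → $0.624375
Burrito bowl $12.79: prepared food → 6.75% → $0.863325
External SSD (1 TB) $117.52: consumer electronics → 5% → $5.876
Ibuprofen (100 ct) $10.85: nonprescription drugs → 9.25% → $1.003625
Bookshelf $281.05: furniture → 9.5% → $26.69975
Café latte $5.14: prepared food → 6.75% → $0.34695
Breakfast burrito $7.12: prepared food → 6.75% → $0.4806
Unrounded tax sum = $48.54475 → $48.54

$48.54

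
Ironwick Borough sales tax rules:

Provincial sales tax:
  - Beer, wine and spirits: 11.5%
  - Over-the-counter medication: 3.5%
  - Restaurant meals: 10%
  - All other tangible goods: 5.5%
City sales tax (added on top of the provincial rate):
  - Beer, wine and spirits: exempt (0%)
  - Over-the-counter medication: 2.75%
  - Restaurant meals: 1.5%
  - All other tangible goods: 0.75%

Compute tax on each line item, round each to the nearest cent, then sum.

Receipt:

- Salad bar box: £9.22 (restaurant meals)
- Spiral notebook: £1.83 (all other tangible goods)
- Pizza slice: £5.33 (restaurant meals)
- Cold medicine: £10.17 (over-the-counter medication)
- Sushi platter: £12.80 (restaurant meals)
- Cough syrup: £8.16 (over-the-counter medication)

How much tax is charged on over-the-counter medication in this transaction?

£1.15

Cold medicine £10.17: over-the-counter medication → 3.5% + 2.75% city = 6.25% → £0.64
Cough syrup £8.16: over-the-counter medication → 3.5% + 2.75% city = 6.25% → £0.51
Tax on over-the-counter medication = £0.64 + £0.51 = £1.15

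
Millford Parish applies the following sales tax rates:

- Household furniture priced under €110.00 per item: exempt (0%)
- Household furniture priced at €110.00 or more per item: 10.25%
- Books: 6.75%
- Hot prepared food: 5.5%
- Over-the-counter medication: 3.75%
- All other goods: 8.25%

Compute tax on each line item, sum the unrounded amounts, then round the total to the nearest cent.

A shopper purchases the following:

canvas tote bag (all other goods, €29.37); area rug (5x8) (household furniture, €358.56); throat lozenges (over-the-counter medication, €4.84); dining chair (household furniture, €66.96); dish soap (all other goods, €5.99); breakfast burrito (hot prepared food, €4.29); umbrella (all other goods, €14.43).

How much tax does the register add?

€41.28

Canvas tote bag €29.37: all other goods → 8.25% → €2.423025
Area rug (5x8) €358.56: household furniture, €110.00 or more → 10.25% → €36.7524
Throat lozenges €4.84: over-the-counter medication → 3.75% → €0.1815
Dining chair €66.96: household furniture, under €110.00 → 0% → €0.00
Dish soap €5.99: all other goods → 8.25% → €0.494175
Breakfast burrito €4.29: hot prepared food → 5.5% → €0.23595
Umbrella €14.43: all other goods → 8.25% → €1.190475
Unrounded tax sum = €41.277525 → €41.28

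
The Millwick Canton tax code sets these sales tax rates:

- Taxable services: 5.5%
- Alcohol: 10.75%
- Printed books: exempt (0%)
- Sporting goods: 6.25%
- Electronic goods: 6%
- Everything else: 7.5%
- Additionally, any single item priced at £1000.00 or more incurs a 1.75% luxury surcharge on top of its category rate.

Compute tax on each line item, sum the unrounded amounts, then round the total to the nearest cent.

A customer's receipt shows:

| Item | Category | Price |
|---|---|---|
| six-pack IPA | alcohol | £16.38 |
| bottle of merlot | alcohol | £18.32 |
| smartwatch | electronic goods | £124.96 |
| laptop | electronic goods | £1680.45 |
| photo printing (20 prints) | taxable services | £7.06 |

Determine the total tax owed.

Six-pack IPA £16.38: alcohol → 10.75% → £1.76085
Bottle of merlot £18.32: alcohol → 10.75% → £1.9694
Smartwatch £124.96: electronic goods → 6% → £7.4976
Laptop £1680.45: electronic goods → 6% + 1.75% surcharge = 7.75% → £130.234875
Photo printing (20 prints) £7.06: taxable services → 5.5% → £0.3883
Unrounded tax sum = £141.851025 → £141.85

£141.85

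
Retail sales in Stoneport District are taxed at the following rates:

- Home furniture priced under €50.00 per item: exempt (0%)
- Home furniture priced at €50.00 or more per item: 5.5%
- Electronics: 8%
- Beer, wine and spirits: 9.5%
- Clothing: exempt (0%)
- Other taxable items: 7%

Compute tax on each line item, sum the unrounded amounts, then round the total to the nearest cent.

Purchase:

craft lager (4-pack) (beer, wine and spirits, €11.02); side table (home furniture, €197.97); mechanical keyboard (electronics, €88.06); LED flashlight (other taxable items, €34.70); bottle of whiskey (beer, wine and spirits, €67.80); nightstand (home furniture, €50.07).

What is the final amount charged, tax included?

€480.22

Craft lager (4-pack) €11.02: beer, wine and spirits → 9.5% → €1.0469
Side table €197.97: home furniture, €50.00 or more → 5.5% → €10.88835
Mechanical keyboard €88.06: electronics → 8% → €7.0448
LED flashlight €34.70: other taxable items → 7% → €2.429
Bottle of whiskey €67.80: beer, wine and spirits → 9.5% → €6.441
Nightstand €50.07: home furniture, €50.00 or more → 5.5% → €2.75385
Subtotal = €449.62; unrounded tax = €30.6039 → €30.60; total due = €480.22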